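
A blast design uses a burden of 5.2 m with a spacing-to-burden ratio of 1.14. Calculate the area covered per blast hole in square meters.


First, find the spacing:
Spacing = burden * ratio = 5.2 * 1.14
= 5.928 m
Then, calculate the area:
Area = burden * spacing = 5.2 * 5.928
= 30.8256 m^2

30.8256 m^2


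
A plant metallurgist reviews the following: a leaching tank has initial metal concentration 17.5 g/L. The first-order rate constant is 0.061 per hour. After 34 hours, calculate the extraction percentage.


87.4318%

Compute the exponent:
-k * t = -0.061 * 34 = -2.074
Remaining concentration:
C = 17.5 * exp(-2.074)
= 17.5 * 0.1256820467
= 2.199435818 g/L
Extracted = 17.5 - 2.199435818 = 15.30056418 g/L
Extraction % = 15.30056418 / 17.5 * 100
= 87.4318%


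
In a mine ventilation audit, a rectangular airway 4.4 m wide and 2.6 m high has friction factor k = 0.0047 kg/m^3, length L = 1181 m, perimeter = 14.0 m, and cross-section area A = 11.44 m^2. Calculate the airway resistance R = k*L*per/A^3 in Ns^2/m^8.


Compute the numerator:
k * L * per = 0.0047 * 1181 * 14.0
= 77.7098
Compute the denominator:
A^3 = 11.44^3 = 1497.193984
Resistance:
R = 77.7098 / 1497.193984
= 0.0519 Ns^2/m^8

0.0519 Ns^2/m^8


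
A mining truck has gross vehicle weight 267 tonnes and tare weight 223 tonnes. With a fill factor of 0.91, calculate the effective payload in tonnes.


Maximum payload = gross - tare
= 267 - 223 = 44 tonnes
Effective payload = max payload * fill factor
= 44 * 0.91
= 40.04 tonnes

40.04 tonnes


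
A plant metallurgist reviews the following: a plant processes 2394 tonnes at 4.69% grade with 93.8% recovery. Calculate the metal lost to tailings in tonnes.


Total metal in feed:
= 2394 * 4.69 / 100 = 112.2786 tonnes
Metal recovered:
= 112.2786 * 93.8 / 100 = 105.3173268 tonnes
Metal lost to tailings:
= 112.2786 - 105.3173268
= 6.9613 tonnes

6.9613 tonnes


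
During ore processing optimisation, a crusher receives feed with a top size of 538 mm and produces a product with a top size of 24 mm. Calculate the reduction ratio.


Reduction ratio = feed size / product size
= 538 / 24
= 22.4167

22.4167


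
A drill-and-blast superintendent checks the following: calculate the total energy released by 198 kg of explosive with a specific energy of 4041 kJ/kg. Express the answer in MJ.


800.118 MJ

Energy = mass * specific_energy / 1000
= 198 * 4041 / 1000
= 800118 / 1000
= 800.118 MJ


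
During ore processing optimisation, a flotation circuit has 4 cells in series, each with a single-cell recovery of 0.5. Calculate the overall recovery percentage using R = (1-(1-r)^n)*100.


93.75%

Complement of single-cell recovery:
1 - r = 1 - 0.5 = 0.5
Raise to power n:
(1 - r)^4 = 0.5^4 = 0.0625
Overall recovery:
R = (1 - 0.0625) * 100
= 93.75%


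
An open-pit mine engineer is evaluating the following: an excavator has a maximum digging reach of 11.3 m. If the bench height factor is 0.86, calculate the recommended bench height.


Bench height = reach * factor
= 11.3 * 0.86
= 9.718 m

9.718 m


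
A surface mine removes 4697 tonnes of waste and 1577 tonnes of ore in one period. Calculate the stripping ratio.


Stripping ratio = waste tonnage / ore tonnage
= 4697 / 1577
= 2.9784

2.9784


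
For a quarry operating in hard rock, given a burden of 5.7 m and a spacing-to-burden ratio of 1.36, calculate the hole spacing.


7.752 m

Spacing = burden * ratio
= 5.7 * 1.36
= 7.752 m


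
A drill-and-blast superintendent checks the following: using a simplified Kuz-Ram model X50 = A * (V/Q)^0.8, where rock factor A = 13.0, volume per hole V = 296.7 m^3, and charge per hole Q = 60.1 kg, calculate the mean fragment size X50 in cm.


46.6335 cm

Compute V/Q:
V/Q = 296.7 / 60.1 = 4.936772047
Raise to the power 0.8:
(V/Q)^0.8 = 4.936772047^0.8 = 3.587190654
Multiply by A:
X50 = 13.0 * 3.587190654
= 46.6335 cm


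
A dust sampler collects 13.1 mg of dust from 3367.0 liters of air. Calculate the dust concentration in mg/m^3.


3.8907 mg/m^3

Convert liters to m^3: 1 m^3 = 1000 L
Concentration = mass / volume * 1000
= 13.1 / 3367.0 * 1000
= 0.003890703891 * 1000
= 3.8907 mg/m^3


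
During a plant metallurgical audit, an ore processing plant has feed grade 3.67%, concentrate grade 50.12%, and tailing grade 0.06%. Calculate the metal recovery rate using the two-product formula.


Using the two-product formula:
R = 100 * c * (f - t) / (f * (c - t))
Numerator = 100 * 50.12 * (3.67 - 0.06)
= 100 * 50.12 * 3.61
= 18093.32
Denominator = 3.67 * (50.12 - 0.06)
= 3.67 * 50.06
= 183.7202
R = 18093.32 / 183.7202
= 98.483%

98.483%


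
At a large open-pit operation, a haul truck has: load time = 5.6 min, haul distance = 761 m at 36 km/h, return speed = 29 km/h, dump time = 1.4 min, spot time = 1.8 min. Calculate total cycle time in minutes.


11.6428 min

Convert haul speed to m/min: 36 * 1000/60 = 600 m/min
Haul time = 761 / 600 = 1.268333333 min
Convert return speed to m/min: 29 * 1000/60 = 483.3333333 m/min
Return time = 761 / 483.3333333 = 1.574482759 min
Total cycle time:
= 5.6 + 1.268333333 + 1.4 + 1.574482759 + 1.8
= 11.6428 min


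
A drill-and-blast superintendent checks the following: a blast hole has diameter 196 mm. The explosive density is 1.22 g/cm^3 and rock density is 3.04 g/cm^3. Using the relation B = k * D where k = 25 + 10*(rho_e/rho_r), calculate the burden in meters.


5.6866 m

First, compute k:
rho_e / rho_r = 1.22 / 3.04 = 0.4013157895
k = 25 + 10 * 0.4013157895 = 29.01315789
Then, compute burden:
B = k * D / 1000 = 29.01315789 * 196 / 1000
= 5686.578947 / 1000
= 5.6866 m


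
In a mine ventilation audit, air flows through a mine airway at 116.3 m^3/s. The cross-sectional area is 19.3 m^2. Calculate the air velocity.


Velocity = flow rate / cross-sectional area
= 116.3 / 19.3
= 6.0259 m/s

6.0259 m/s


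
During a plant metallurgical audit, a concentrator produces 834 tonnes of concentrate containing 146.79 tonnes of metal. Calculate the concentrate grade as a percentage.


17.6007%

Grade = (metal in concentrate / concentrate mass) * 100
= (146.79 / 834) * 100
= 0.1760071942 * 100
= 17.6007%


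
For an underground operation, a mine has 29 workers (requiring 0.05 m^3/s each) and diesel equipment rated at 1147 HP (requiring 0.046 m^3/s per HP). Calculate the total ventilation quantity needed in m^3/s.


54.212 m^3/s

Airflow for workers:
Q_people = 29 * 0.05 = 1.45 m^3/s
Airflow for diesel equipment:
Q_diesel = 1147 * 0.046 = 52.762 m^3/s
Total ventilation:
Q_total = 1.45 + 52.762
= 54.212 m^3/s


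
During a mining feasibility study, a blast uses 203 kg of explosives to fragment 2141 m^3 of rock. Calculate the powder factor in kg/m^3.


0.0948 kg/m^3

Powder factor = explosive mass / rock volume
= 203 / 2141
= 0.0948 kg/m^3


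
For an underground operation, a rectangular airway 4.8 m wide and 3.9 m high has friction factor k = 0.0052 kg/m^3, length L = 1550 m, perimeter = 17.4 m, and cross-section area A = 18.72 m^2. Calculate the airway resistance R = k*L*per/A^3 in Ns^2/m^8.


0.0214 Ns^2/m^8

Compute the numerator:
k * L * per = 0.0052 * 1550 * 17.4
= 140.244
Compute the denominator:
A^3 = 18.72^3 = 6560.206848
Resistance:
R = 140.244 / 6560.206848
= 0.0214 Ns^2/m^8


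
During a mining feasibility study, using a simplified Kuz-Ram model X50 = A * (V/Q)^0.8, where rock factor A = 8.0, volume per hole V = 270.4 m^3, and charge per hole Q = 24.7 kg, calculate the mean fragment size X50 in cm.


Compute V/Q:
V/Q = 270.4 / 24.7 = 10.94736842
Raise to the power 0.8:
(V/Q)^0.8 = 10.94736842^0.8 = 6.783405625
Multiply by A:
X50 = 8.0 * 6.783405625
= 54.2672 cm

54.2672 cm


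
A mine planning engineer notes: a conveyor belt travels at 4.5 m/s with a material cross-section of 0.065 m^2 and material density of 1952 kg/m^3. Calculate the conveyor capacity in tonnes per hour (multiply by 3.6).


2055.456 t/h

Volumetric flow = speed * area
= 4.5 * 0.065 = 0.2925 m^3/s
Mass flow = volumetric * density
= 0.2925 * 1952 = 570.96 kg/s
Convert to t/h: multiply by 3.6
Capacity = 570.96 * 3.6
= 2055.456 t/h


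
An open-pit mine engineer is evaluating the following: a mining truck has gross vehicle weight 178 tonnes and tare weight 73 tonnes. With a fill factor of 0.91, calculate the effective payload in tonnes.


95.55 tonnes

Maximum payload = gross - tare
= 178 - 73 = 105 tonnes
Effective payload = max payload * fill factor
= 105 * 0.91
= 95.55 tonnes


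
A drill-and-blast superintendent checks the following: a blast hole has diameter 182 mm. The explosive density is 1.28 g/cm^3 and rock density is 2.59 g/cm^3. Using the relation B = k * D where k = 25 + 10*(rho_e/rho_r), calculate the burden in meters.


5.4495 m

First, compute k:
rho_e / rho_r = 1.28 / 2.59 = 0.4942084942
k = 25 + 10 * 0.4942084942 = 29.94208494
Then, compute burden:
B = k * D / 1000 = 29.94208494 * 182 / 1000
= 5449.459459 / 1000
= 5.4495 m


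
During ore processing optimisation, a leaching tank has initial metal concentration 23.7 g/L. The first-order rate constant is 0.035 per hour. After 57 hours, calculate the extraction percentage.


86.3986%

Compute the exponent:
-k * t = -0.035 * 57 = -1.995
Remaining concentration:
C = 23.7 * exp(-1.995)
= 23.7 * 0.1360136542
= 3.223523604 g/L
Extracted = 23.7 - 3.223523604 = 20.4764764 g/L
Extraction % = 20.4764764 / 23.7 * 100
= 86.3986%


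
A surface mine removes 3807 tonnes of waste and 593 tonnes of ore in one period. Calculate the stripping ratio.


6.4199

Stripping ratio = waste tonnage / ore tonnage
= 3807 / 593
= 6.4199


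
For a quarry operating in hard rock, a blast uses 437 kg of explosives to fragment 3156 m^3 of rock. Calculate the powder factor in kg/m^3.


0.1385 kg/m^3

Powder factor = explosive mass / rock volume
= 437 / 3156
= 0.1385 kg/m^3


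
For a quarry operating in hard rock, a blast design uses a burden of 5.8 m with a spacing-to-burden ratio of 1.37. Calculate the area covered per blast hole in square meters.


First, find the spacing:
Spacing = burden * ratio = 5.8 * 1.37
= 7.946 m
Then, calculate the area:
Area = burden * spacing = 5.8 * 7.946
= 46.0868 m^2

46.0868 m^2


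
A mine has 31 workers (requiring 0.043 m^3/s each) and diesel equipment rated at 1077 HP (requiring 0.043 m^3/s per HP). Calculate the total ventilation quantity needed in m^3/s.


47.644 m^3/s

Airflow for workers:
Q_people = 31 * 0.043 = 1.333 m^3/s
Airflow for diesel equipment:
Q_diesel = 1077 * 0.043 = 46.311 m^3/s
Total ventilation:
Q_total = 1.333 + 46.311
= 47.644 m^3/s


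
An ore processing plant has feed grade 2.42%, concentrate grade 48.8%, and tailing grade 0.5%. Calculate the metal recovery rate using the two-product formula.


80.1602%

Using the two-product formula:
R = 100 * c * (f - t) / (f * (c - t))
Numerator = 100 * 48.8 * (2.42 - 0.5)
= 100 * 48.8 * 1.92
= 9369.6
Denominator = 2.42 * (48.8 - 0.5)
= 2.42 * 48.3
= 116.886
R = 9369.6 / 116.886
= 80.1602%


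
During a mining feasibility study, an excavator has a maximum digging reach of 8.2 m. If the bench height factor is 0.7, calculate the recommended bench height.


Bench height = reach * factor
= 8.2 * 0.7
= 5.74 m

5.74 m


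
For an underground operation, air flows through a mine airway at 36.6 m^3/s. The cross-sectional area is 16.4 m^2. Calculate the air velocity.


2.2317 m/s

Velocity = flow rate / cross-sectional area
= 36.6 / 16.4
= 2.2317 m/s


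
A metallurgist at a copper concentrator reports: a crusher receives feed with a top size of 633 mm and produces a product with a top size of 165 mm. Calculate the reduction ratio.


3.8364

Reduction ratio = feed size / product size
= 633 / 165
= 3.8364


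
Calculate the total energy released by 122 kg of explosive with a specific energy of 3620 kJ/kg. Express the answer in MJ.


441.64 MJ

Energy = mass * specific_energy / 1000
= 122 * 3620 / 1000
= 441640 / 1000
= 441.64 MJ


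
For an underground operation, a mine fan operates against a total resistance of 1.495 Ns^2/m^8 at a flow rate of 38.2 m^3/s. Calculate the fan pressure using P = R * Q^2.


2181.5638 Pa

Compute Q^2:
Q^2 = 38.2^2 = 1459.24
Compute pressure:
P = R * Q^2 = 1.495 * 1459.24
= 2181.5638 Pa


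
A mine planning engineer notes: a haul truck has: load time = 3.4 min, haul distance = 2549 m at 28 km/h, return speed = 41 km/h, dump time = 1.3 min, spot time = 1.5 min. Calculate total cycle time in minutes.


Convert haul speed to m/min: 28 * 1000/60 = 466.6666667 m/min
Haul time = 2549 / 466.6666667 = 5.462142857 min
Convert return speed to m/min: 41 * 1000/60 = 683.3333333 m/min
Return time = 2549 / 683.3333333 = 3.730243902 min
Total cycle time:
= 3.4 + 5.462142857 + 1.3 + 3.730243902 + 1.5
= 15.3924 min

15.3924 min


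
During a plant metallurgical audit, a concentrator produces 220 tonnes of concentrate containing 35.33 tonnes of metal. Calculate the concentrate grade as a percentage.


16.0591%

Grade = (metal in concentrate / concentrate mass) * 100
= (35.33 / 220) * 100
= 0.1605909091 * 100
= 16.0591%


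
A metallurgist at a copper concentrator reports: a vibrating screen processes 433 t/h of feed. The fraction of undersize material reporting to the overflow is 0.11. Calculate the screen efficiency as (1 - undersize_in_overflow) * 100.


Screen efficiency = (1 - fraction of undersize in overflow) * 100
= (1 - 0.11) * 100
= 0.89 * 100
= 89.0%

89.0%


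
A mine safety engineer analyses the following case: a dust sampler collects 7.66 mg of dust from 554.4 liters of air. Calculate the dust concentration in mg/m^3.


Convert liters to m^3: 1 m^3 = 1000 L
Concentration = mass / volume * 1000
= 7.66 / 554.4 * 1000
= 0.01381673882 * 1000
= 13.8167 mg/m^3

13.8167 mg/m^3


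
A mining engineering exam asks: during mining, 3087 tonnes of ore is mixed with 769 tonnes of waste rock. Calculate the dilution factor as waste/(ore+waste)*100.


19.9429%

Total material = ore + waste
= 3087 + 769 = 3856 tonnes
Dilution = waste / total * 100
= 769 / 3856 * 100
= 0.1994294606 * 100
= 19.9429%


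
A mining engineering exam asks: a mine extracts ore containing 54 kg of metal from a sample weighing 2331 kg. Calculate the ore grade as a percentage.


2.3166%

Ore grade = (metal mass / ore mass) * 100
= (54 / 2331) * 100
= 0.02316602317 * 100
= 2.3166%


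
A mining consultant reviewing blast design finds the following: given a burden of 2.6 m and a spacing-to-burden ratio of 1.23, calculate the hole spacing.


Spacing = burden * ratio
= 2.6 * 1.23
= 3.198 m

3.198 m


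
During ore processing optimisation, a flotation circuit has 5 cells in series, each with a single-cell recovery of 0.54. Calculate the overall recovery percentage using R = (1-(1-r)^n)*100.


97.9404%

Complement of single-cell recovery:
1 - r = 1 - 0.54 = 0.46
Raise to power n:
(1 - r)^5 = 0.46^5 = 0.0205962976
Overall recovery:
R = (1 - 0.0205962976) * 100
= 97.9404%


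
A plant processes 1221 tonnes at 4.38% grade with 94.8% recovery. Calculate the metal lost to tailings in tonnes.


Total metal in feed:
= 1221 * 4.38 / 100 = 53.4798 tonnes
Metal recovered:
= 53.4798 * 94.8 / 100 = 50.6988504 tonnes
Metal lost to tailings:
= 53.4798 - 50.6988504
= 2.7809 tonnes

2.7809 tonnes


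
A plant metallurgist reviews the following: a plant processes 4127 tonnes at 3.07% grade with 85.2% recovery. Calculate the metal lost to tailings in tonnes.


18.7514 tonnes

Total metal in feed:
= 4127 * 3.07 / 100 = 126.6989 tonnes
Metal recovered:
= 126.6989 * 85.2 / 100 = 107.9474628 tonnes
Metal lost to tailings:
= 126.6989 - 107.9474628
= 18.7514 tonnes


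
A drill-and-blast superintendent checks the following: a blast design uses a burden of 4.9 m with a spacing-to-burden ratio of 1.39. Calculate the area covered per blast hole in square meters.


33.3739 m^2

First, find the spacing:
Spacing = burden * ratio = 4.9 * 1.39
= 6.811 m
Then, calculate the area:
Area = burden * spacing = 4.9 * 6.811
= 33.3739 m^2


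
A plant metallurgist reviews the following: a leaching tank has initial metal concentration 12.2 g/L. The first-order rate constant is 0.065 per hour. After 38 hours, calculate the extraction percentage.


Compute the exponent:
-k * t = -0.065 * 38 = -2.47
Remaining concentration:
C = 12.2 * exp(-2.47)
= 12.2 * 0.084584859
= 1.03193528 g/L
Extracted = 12.2 - 1.03193528 = 11.16806472 g/L
Extraction % = 11.16806472 / 12.2 * 100
= 91.5415%

91.5415%


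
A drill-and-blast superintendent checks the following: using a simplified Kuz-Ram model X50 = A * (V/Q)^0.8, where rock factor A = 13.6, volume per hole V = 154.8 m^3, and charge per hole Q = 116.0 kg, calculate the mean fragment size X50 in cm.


17.1313 cm

Compute V/Q:
V/Q = 154.8 / 116.0 = 1.334482759
Raise to the power 0.8:
(V/Q)^0.8 = 1.334482759^0.8 = 1.2596514
Multiply by A:
X50 = 13.6 * 1.2596514
= 17.1313 cm


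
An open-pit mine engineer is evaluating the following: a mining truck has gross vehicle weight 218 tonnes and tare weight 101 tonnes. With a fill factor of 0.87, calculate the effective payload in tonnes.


101.79 tonnes

Maximum payload = gross - tare
= 218 - 101 = 117 tonnes
Effective payload = max payload * fill factor
= 117 * 0.87
= 101.79 tonnes


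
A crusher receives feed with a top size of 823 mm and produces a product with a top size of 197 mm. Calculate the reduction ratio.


Reduction ratio = feed size / product size
= 823 / 197
= 4.1777

4.1777


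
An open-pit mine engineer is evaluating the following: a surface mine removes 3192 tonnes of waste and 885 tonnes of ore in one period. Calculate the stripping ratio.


Stripping ratio = waste tonnage / ore tonnage
= 3192 / 885
= 3.6068

3.6068


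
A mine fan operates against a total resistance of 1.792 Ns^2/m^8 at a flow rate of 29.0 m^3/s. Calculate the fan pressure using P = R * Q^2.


Compute Q^2:
Q^2 = 29.0^2 = 841.0
Compute pressure:
P = R * Q^2 = 1.792 * 841.0
= 1507.072 Pa

1507.072 Pa


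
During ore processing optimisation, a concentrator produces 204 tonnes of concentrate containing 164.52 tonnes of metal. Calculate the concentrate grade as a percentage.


Grade = (metal in concentrate / concentrate mass) * 100
= (164.52 / 204) * 100
= 0.8064705882 * 100
= 80.6471%

80.6471%


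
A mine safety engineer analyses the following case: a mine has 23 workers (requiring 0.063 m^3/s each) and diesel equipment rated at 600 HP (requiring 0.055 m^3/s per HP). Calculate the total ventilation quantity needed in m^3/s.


34.449 m^3/s

Airflow for workers:
Q_people = 23 * 0.063 = 1.449 m^3/s
Airflow for diesel equipment:
Q_diesel = 600 * 0.055 = 33.0 m^3/s
Total ventilation:
Q_total = 1.449 + 33.0
= 34.449 m^3/s


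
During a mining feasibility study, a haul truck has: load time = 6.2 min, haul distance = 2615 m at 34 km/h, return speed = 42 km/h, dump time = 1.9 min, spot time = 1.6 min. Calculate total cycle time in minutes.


18.0504 min

Convert haul speed to m/min: 34 * 1000/60 = 566.6666667 m/min
Haul time = 2615 / 566.6666667 = 4.614705882 min
Convert return speed to m/min: 42 * 1000/60 = 700 m/min
Return time = 2615 / 700 = 3.735714286 min
Total cycle time:
= 6.2 + 4.614705882 + 1.9 + 3.735714286 + 1.6
= 18.0504 min


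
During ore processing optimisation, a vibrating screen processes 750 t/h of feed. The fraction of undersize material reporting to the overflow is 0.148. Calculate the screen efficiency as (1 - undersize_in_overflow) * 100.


85.2%

Screen efficiency = (1 - fraction of undersize in overflow) * 100
= (1 - 0.148) * 100
= 0.852 * 100
= 85.2%


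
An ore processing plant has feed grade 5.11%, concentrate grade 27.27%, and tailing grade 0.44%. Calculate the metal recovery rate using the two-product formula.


92.8882%

Using the two-product formula:
R = 100 * c * (f - t) / (f * (c - t))
Numerator = 100 * 27.27 * (5.11 - 0.44)
= 100 * 27.27 * 4.67
= 12735.09
Denominator = 5.11 * (27.27 - 0.44)
= 5.11 * 26.83
= 137.1013
R = 12735.09 / 137.1013
= 92.8882%


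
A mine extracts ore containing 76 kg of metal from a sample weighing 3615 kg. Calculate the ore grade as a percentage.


Ore grade = (metal mass / ore mass) * 100
= (76 / 3615) * 100
= 0.02102351314 * 100
= 2.1024%

2.1024%


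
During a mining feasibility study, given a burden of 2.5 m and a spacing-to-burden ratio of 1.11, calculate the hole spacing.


2.775 m

Spacing = burden * ratio
= 2.5 * 1.11
= 2.775 m


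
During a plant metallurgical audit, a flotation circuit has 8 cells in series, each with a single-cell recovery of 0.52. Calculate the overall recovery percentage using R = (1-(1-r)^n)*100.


Complement of single-cell recovery:
1 - r = 1 - 0.52 = 0.48
Raise to power n:
(1 - r)^8 = 0.48^8 = 0.002817928043
Overall recovery:
R = (1 - 0.002817928043) * 100
= 99.7182%

99.7182%


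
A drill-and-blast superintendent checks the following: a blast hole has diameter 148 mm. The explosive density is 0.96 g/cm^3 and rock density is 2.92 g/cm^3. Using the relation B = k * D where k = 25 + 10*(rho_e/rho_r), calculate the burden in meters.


4.1866 m

First, compute k:
rho_e / rho_r = 0.96 / 2.92 = 0.3287671233
k = 25 + 10 * 0.3287671233 = 28.28767123
Then, compute burden:
B = k * D / 1000 = 28.28767123 * 148 / 1000
= 4186.575342 / 1000
= 4.1866 m


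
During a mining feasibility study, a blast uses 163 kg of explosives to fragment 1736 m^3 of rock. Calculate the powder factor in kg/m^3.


Powder factor = explosive mass / rock volume
= 163 / 1736
= 0.0939 kg/m^3

0.0939 kg/m^3


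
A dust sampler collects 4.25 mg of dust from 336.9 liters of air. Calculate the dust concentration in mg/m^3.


12.615 mg/m^3

Convert liters to m^3: 1 m^3 = 1000 L
Concentration = mass / volume * 1000
= 4.25 / 336.9 * 1000
= 0.01261501929 * 1000
= 12.615 mg/m^3


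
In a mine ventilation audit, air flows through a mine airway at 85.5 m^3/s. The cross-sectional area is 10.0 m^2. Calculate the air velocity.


Velocity = flow rate / cross-sectional area
= 85.5 / 10.0
= 8.55 m/s

8.55 m/s


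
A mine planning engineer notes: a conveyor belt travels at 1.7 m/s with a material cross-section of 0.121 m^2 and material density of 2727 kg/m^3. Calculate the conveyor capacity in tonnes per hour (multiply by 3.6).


2019.398 t/h

Volumetric flow = speed * area
= 1.7 * 0.121 = 0.2057 m^3/s
Mass flow = volumetric * density
= 0.2057 * 2727 = 560.9439 kg/s
Convert to t/h: multiply by 3.6
Capacity = 560.9439 * 3.6
= 2019.398 t/h


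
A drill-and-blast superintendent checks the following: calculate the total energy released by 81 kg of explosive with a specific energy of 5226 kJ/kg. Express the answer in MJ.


423.306 MJ

Energy = mass * specific_energy / 1000
= 81 * 5226 / 1000
= 423306 / 1000
= 423.306 MJ


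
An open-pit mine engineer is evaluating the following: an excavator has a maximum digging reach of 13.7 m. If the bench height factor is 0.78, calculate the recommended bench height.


10.686 m

Bench height = reach * factor
= 13.7 * 0.78
= 10.686 m


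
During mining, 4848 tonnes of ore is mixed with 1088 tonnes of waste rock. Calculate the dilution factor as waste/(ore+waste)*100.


18.3288%

Total material = ore + waste
= 4848 + 1088 = 5936 tonnes
Dilution = waste / total * 100
= 1088 / 5936 * 100
= 0.1832884097 * 100
= 18.3288%


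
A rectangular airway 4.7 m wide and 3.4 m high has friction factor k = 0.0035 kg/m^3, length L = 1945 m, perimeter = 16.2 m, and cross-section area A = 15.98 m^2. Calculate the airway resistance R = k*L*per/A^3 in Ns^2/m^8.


Compute the numerator:
k * L * per = 0.0035 * 1945 * 16.2
= 110.2815
Compute the denominator:
A^3 = 15.98^3 = 4080.659192
Resistance:
R = 110.2815 / 4080.659192
= 0.027 Ns^2/m^8

0.027 Ns^2/m^8


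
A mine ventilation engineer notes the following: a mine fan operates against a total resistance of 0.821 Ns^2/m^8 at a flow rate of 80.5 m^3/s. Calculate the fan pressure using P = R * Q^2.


5320.2853 Pa

Compute Q^2:
Q^2 = 80.5^2 = 6480.25
Compute pressure:
P = R * Q^2 = 0.821 * 6480.25
= 5320.2853 Pa


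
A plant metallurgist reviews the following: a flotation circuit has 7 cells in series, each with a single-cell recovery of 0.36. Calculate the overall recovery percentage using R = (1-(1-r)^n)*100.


95.602%

Complement of single-cell recovery:
1 - r = 1 - 0.36 = 0.64
Raise to power n:
(1 - r)^7 = 0.64^7 = 0.04398046511
Overall recovery:
R = (1 - 0.04398046511) * 100
= 95.602%


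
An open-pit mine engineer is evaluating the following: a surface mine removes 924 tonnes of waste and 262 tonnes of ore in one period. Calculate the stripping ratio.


Stripping ratio = waste tonnage / ore tonnage
= 924 / 262
= 3.5267

3.5267


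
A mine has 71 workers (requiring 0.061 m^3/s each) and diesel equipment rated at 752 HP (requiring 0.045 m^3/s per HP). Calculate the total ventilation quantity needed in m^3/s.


Airflow for workers:
Q_people = 71 * 0.061 = 4.331 m^3/s
Airflow for diesel equipment:
Q_diesel = 752 * 0.045 = 33.84 m^3/s
Total ventilation:
Q_total = 4.331 + 33.84
= 38.171 m^3/s

38.171 m^3/s


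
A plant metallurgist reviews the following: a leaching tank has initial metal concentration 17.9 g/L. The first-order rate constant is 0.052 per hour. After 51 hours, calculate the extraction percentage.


92.949%

Compute the exponent:
-k * t = -0.052 * 51 = -2.652
Remaining concentration:
C = 17.9 * exp(-2.652)
= 17.9 * 0.07051005184
= 1.262129928 g/L
Extracted = 17.9 - 1.262129928 = 16.63787007 g/L
Extraction % = 16.63787007 / 17.9 * 100
= 92.949%


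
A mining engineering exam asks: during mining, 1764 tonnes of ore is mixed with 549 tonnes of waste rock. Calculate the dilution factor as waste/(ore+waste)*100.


Total material = ore + waste
= 1764 + 549 = 2313 tonnes
Dilution = waste / total * 100
= 549 / 2313 * 100
= 0.2373540856 * 100
= 23.7354%

23.7354%


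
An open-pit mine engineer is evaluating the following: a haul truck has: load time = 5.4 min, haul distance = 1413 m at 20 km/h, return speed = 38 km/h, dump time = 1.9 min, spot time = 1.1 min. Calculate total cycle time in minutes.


14.8701 min

Convert haul speed to m/min: 20 * 1000/60 = 333.3333333 m/min
Haul time = 1413 / 333.3333333 = 4.239 min
Convert return speed to m/min: 38 * 1000/60 = 633.3333333 m/min
Return time = 1413 / 633.3333333 = 2.231052632 min
Total cycle time:
= 5.4 + 4.239 + 1.9 + 2.231052632 + 1.1
= 14.8701 min


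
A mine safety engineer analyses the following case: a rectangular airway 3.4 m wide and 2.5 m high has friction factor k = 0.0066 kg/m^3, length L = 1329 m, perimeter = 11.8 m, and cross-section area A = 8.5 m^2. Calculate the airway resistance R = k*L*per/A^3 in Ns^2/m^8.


0.1685 Ns^2/m^8

Compute the numerator:
k * L * per = 0.0066 * 1329 * 11.8
= 103.50252
Compute the denominator:
A^3 = 8.5^3 = 614.125
Resistance:
R = 103.50252 / 614.125
= 0.1685 Ns^2/m^8


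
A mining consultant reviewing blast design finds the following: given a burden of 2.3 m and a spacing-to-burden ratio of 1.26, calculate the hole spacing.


2.898 m

Spacing = burden * ratio
= 2.3 * 1.26
= 2.898 m


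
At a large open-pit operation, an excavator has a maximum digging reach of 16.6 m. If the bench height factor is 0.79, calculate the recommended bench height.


13.114 m

Bench height = reach * factor
= 16.6 * 0.79
= 13.114 m


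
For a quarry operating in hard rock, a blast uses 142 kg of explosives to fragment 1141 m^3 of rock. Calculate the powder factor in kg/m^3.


0.1245 kg/m^3

Powder factor = explosive mass / rock volume
= 142 / 1141
= 0.1245 kg/m^3


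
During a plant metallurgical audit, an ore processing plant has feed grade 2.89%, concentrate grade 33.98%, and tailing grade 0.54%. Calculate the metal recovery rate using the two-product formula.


82.628%

Using the two-product formula:
R = 100 * c * (f - t) / (f * (c - t))
Numerator = 100 * 33.98 * (2.89 - 0.54)
= 100 * 33.98 * 2.35
= 7985.3
Denominator = 2.89 * (33.98 - 0.54)
= 2.89 * 33.44
= 96.6416
R = 7985.3 / 96.6416
= 82.628%


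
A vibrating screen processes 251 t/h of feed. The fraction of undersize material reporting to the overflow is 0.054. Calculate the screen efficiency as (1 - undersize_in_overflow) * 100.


94.6%

Screen efficiency = (1 - fraction of undersize in overflow) * 100
= (1 - 0.054) * 100
= 0.946 * 100
= 94.6%


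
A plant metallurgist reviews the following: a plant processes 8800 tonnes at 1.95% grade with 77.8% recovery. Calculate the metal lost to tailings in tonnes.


Total metal in feed:
= 8800 * 1.95 / 100 = 171.6 tonnes
Metal recovered:
= 171.6 * 77.8 / 100 = 133.5048 tonnes
Metal lost to tailings:
= 171.6 - 133.5048
= 38.0952 tonnes

38.0952 tonnes


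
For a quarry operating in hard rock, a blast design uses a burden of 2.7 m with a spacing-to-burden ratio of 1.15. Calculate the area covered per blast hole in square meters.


8.3835 m^2

First, find the spacing:
Spacing = burden * ratio = 2.7 * 1.15
= 3.105 m
Then, calculate the area:
Area = burden * spacing = 2.7 * 3.105
= 8.3835 m^2


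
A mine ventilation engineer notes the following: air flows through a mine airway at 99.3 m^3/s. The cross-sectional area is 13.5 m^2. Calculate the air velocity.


Velocity = flow rate / cross-sectional area
= 99.3 / 13.5
= 7.3556 m/s

7.3556 m/s


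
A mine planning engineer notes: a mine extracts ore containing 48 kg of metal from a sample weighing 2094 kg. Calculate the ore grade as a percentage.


Ore grade = (metal mass / ore mass) * 100
= (48 / 2094) * 100
= 0.0229226361 * 100
= 2.2923%

2.2923%


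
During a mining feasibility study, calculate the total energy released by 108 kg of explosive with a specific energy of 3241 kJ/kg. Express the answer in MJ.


Energy = mass * specific_energy / 1000
= 108 * 3241 / 1000
= 350028 / 1000
= 350.028 MJ

350.028 MJ


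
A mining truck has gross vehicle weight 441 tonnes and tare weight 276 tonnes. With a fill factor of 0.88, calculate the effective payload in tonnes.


145.2 tonnes

Maximum payload = gross - tare
= 441 - 276 = 165 tonnes
Effective payload = max payload * fill factor
= 165 * 0.88
= 145.2 tonnes


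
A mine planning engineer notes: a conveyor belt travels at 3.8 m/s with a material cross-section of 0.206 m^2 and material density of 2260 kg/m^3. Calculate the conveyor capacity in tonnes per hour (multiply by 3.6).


6368.8608 t/h

Volumetric flow = speed * area
= 3.8 * 0.206 = 0.7828 m^3/s
Mass flow = volumetric * density
= 0.7828 * 2260 = 1769.128 kg/s
Convert to t/h: multiply by 3.6
Capacity = 1769.128 * 3.6
= 6368.8608 t/h


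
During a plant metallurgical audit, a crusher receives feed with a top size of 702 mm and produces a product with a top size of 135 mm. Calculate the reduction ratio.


5.2

Reduction ratio = feed size / product size
= 702 / 135
= 5.2


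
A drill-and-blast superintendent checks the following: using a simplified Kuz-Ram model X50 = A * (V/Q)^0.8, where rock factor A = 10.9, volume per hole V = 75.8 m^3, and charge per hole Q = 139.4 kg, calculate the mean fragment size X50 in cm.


Compute V/Q:
V/Q = 75.8 / 139.4 = 0.543758967
Raise to the power 0.8:
(V/Q)^0.8 = 0.543758967^0.8 = 0.6142216856
Multiply by A:
X50 = 10.9 * 0.6142216856
= 6.695 cm

6.695 cm


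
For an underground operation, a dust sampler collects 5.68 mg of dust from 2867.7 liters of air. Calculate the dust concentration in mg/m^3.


1.9807 mg/m^3

Convert liters to m^3: 1 m^3 = 1000 L
Concentration = mass / volume * 1000
= 5.68 / 2867.7 * 1000
= 0.001980681382 * 1000
= 1.9807 mg/m^3


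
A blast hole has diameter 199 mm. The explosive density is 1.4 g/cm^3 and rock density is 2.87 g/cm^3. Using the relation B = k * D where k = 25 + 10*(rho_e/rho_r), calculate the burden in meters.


First, compute k:
rho_e / rho_r = 1.4 / 2.87 = 0.487804878
k = 25 + 10 * 0.487804878 = 29.87804878
Then, compute burden:
B = k * D / 1000 = 29.87804878 * 199 / 1000
= 5945.731707 / 1000
= 5.9457 m

5.9457 m


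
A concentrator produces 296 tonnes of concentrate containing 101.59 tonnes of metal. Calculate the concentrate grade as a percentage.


Grade = (metal in concentrate / concentrate mass) * 100
= (101.59 / 296) * 100
= 0.3432094595 * 100
= 34.3209%

34.3209%


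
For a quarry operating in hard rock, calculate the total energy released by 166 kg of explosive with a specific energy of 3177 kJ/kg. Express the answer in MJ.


Energy = mass * specific_energy / 1000
= 166 * 3177 / 1000
= 527382 / 1000
= 527.382 MJ

527.382 MJ


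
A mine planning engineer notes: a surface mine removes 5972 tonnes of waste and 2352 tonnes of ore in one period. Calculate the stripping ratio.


Stripping ratio = waste tonnage / ore tonnage
= 5972 / 2352
= 2.5391

2.5391


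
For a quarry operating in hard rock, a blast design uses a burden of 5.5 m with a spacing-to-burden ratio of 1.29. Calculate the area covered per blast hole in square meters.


First, find the spacing:
Spacing = burden * ratio = 5.5 * 1.29
= 7.095 m
Then, calculate the area:
Area = burden * spacing = 5.5 * 7.095
= 39.0225 m^2

39.0225 m^2


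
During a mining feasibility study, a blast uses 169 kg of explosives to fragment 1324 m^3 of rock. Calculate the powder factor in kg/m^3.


0.1276 kg/m^3

Powder factor = explosive mass / rock volume
= 169 / 1324
= 0.1276 kg/m^3


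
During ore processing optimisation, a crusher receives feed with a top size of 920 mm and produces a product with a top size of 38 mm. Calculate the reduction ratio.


Reduction ratio = feed size / product size
= 920 / 38
= 24.2105

24.2105


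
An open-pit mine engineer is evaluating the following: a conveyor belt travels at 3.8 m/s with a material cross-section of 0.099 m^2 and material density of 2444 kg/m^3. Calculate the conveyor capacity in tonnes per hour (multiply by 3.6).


3309.9581 t/h

Volumetric flow = speed * area
= 3.8 * 0.099 = 0.3762 m^3/s
Mass flow = volumetric * density
= 0.3762 * 2444 = 919.4328 kg/s
Convert to t/h: multiply by 3.6
Capacity = 919.4328 * 3.6
= 3309.9581 t/h


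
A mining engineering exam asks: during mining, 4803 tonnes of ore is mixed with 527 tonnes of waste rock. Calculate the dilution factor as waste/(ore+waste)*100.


Total material = ore + waste
= 4803 + 527 = 5330 tonnes
Dilution = waste / total * 100
= 527 / 5330 * 100
= 0.09887429644 * 100
= 9.8874%

9.8874%


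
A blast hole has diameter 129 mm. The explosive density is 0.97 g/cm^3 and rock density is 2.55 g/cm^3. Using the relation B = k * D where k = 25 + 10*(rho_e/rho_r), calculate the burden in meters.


First, compute k:
rho_e / rho_r = 0.97 / 2.55 = 0.3803921569
k = 25 + 10 * 0.3803921569 = 28.80392157
Then, compute burden:
B = k * D / 1000 = 28.80392157 * 129 / 1000
= 3715.705882 / 1000
= 3.7157 m

3.7157 m


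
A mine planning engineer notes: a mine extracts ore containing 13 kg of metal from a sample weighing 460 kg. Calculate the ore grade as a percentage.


2.8261%

Ore grade = (metal mass / ore mass) * 100
= (13 / 460) * 100
= 0.02826086957 * 100
= 2.8261%


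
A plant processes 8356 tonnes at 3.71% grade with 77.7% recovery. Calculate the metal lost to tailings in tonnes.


69.1317 tonnes

Total metal in feed:
= 8356 * 3.71 / 100 = 310.0076 tonnes
Metal recovered:
= 310.0076 * 77.7 / 100 = 240.8759052 tonnes
Metal lost to tailings:
= 310.0076 - 240.8759052
= 69.1317 tonnes


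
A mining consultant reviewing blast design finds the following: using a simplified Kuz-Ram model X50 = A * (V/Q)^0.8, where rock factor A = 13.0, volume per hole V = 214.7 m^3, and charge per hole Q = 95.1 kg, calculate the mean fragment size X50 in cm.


24.9382 cm

Compute V/Q:
V/Q = 214.7 / 95.1 = 2.257623554
Raise to the power 0.8:
(V/Q)^0.8 = 2.257623554^0.8 = 1.918320739
Multiply by A:
X50 = 13.0 * 1.918320739
= 24.9382 cm


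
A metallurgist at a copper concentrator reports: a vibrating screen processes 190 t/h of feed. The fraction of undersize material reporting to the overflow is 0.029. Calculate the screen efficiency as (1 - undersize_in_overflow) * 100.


97.1%

Screen efficiency = (1 - fraction of undersize in overflow) * 100
= (1 - 0.029) * 100
= 0.971 * 100
= 97.1%


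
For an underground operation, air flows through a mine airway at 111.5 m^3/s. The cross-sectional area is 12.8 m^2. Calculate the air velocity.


Velocity = flow rate / cross-sectional area
= 111.5 / 12.8
= 8.7109 m/s

8.7109 m/s


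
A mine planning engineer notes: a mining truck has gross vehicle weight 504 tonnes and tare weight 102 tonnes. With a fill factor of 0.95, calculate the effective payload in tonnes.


381.9 tonnes

Maximum payload = gross - tare
= 504 - 102 = 402 tonnes
Effective payload = max payload * fill factor
= 402 * 0.95
= 381.9 tonnes


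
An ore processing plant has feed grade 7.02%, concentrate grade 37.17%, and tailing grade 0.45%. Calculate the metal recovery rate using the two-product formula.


94.7367%

Using the two-product formula:
R = 100 * c * (f - t) / (f * (c - t))
Numerator = 100 * 37.17 * (7.02 - 0.45)
= 100 * 37.17 * 6.57
= 24420.69
Denominator = 7.02 * (37.17 - 0.45)
= 7.02 * 36.72
= 257.7744
R = 24420.69 / 257.7744
= 94.7367%


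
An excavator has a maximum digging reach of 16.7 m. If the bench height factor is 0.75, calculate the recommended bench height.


12.525 m

Bench height = reach * factor
= 16.7 * 0.75
= 12.525 m


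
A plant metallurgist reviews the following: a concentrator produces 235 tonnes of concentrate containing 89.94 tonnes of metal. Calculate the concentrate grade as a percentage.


38.2723%

Grade = (metal in concentrate / concentrate mass) * 100
= (89.94 / 235) * 100
= 0.3827234043 * 100
= 38.2723%


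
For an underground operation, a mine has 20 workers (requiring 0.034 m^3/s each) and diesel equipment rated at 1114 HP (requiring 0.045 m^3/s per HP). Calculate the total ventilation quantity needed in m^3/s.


Airflow for workers:
Q_people = 20 * 0.034 = 0.68 m^3/s
Airflow for diesel equipment:
Q_diesel = 1114 * 0.045 = 50.13 m^3/s
Total ventilation:
Q_total = 0.68 + 50.13
= 50.81 m^3/s

50.81 m^3/s


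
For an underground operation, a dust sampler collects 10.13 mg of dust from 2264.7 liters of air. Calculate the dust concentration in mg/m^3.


Convert liters to m^3: 1 m^3 = 1000 L
Concentration = mass / volume * 1000
= 10.13 / 2264.7 * 1000
= 0.004472998631 * 1000
= 4.473 mg/m^3

4.473 mg/m^3


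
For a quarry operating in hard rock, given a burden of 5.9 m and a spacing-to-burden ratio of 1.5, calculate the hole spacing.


8.85 m

Spacing = burden * ratio
= 5.9 * 1.5
= 8.85 m


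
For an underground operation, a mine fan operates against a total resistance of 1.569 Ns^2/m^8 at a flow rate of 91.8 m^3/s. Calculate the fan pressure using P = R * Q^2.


Compute Q^2:
Q^2 = 91.8^2 = 8427.24
Compute pressure:
P = R * Q^2 = 1.569 * 8427.24
= 13222.3396 Pa

13222.3396 Pa


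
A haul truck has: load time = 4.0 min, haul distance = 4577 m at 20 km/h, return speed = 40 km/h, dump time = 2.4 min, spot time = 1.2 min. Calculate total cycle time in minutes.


Convert haul speed to m/min: 20 * 1000/60 = 333.3333333 m/min
Haul time = 4577 / 333.3333333 = 13.731 min
Convert return speed to m/min: 40 * 1000/60 = 666.6666667 m/min
Return time = 4577 / 666.6666667 = 6.8655 min
Total cycle time:
= 4.0 + 13.731 + 2.4 + 6.8655 + 1.2
= 28.1965 min

28.1965 min


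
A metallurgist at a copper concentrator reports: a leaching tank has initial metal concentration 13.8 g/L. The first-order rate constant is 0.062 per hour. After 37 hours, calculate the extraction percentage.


89.9138%

Compute the exponent:
-k * t = -0.062 * 37 = -2.294
Remaining concentration:
C = 13.8 * exp(-2.294)
= 13.8 * 0.1008622051
= 1.39189843 g/L
Extracted = 13.8 - 1.39189843 = 12.40810157 g/L
Extraction % = 12.40810157 / 13.8 * 100
= 89.9138%


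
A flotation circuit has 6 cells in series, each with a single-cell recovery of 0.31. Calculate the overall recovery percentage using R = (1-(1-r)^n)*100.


89.2082%

Complement of single-cell recovery:
1 - r = 1 - 0.31 = 0.69
Raise to power n:
(1 - r)^6 = 0.69^6 = 0.1079181631
Overall recovery:
R = (1 - 0.1079181631) * 100
= 89.2082%
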